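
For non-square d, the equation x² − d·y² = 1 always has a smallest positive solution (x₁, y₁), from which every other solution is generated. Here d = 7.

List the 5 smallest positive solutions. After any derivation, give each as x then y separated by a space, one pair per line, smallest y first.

8 3
127 48
2024 765
32257 12192
514088 194307

√7 → a₀=2, period (1,1,1,4); ℓ=4 even so k=3
a_0=2:  p_0=2·1+0=2,  q_0=2·0+1=1
…
a_2=1:  p_2=1·3+2=5,  q_2=1·1+1=2
a_3=1:  p_3=1·5+3=8,  q_3=1·2+1=3
→ (8, 3).  Check: 8²=64, 7·3²=63, difference 1.
(8+3√7)^2 = 127 + 48√7
(8+3√7)^3 = 2024 + 765√7
(8+3√7)^4 = 32257 + 12192√7
(8+3√7)^5 = 514088 + 194307√7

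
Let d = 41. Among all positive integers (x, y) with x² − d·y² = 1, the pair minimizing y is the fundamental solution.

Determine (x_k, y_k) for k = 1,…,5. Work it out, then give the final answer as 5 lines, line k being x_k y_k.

√41 → a₀=6, period (2,2,12); ℓ=3 odd so k=5
a_0=6:  p_0=6·1+0=6,  q_0=6·0+1=1
a_1=2:  p_1=2·6+1=13,  q_1=2·1+0=2
a_2=2:  p_2=2·13+6=32,  q_2=2·2+1=5
…
a_4=2:  p_4=2·397+32=826,  q_4=2·62+5=129
a_5=2:  p_5=2·826+397=2049,  q_5=2·129+62=320
fundamental: x₁=2049, y₁=320  (since 4198401 − 41·102400 = 1)
(2049+320√41)^2 = 8396801 + 1311360√41
(2049+320√41)^3 = 34410088449 + 5373952960√41
(2049+320√41)^4 = 141012534067201 + 22022457918720√41
(2049+320√41)^5 = 577869330197301249 + 90248027176961600√41

2049 320
8396801 1311360
34410088449 5373952960
141012534067201 22022457918720
577869330197301249 90248027176961600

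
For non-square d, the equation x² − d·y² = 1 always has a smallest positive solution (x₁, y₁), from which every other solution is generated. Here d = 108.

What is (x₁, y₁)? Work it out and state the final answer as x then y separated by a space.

[10; 2,1,1,4,1,1,2,20] for √108; ℓ=8 ⇒ convergent index 7
step 0: (10, 1)  from 10·(1,0) + (0,1)
…
step 2: (31, 3)  from 1·(21,2) + (10,1)
step 3: (52, 5)  from 1·(31,3) + (21,2)
…
step 6: (530, 51)  from 1·(291,28) + (239,23)
step 7: (1351, 130)  from 2·(530,51) + (291,28)
fundamental: x₁=1351, y₁=130  (since 1825201 − 108·16900 = 1)

1351 130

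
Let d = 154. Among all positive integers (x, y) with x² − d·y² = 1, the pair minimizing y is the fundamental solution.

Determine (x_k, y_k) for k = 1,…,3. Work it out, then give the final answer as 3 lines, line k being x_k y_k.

[12; 2,2,3,1,2,1,3,2,2,24] for √154; ℓ=10 ⇒ convergent index 9
i=0: a=12 ⇒ p=12, q=1
i=1: a=2 ⇒ p=25, q=2
…
i=3: a=3 ⇒ p=211, q=17
…
i=8: a=2 ⇒ p=8724, q=703
i=9: a=2 ⇒ p=21295, q=1716
fundamental: x₁=21295, y₁=1716  (since 453477025 − 154·2944656 = 1)
k=2:  x_2 = 21295·21295+154·1716·1716 = 906954049,  y_2 = 21295·1716+1716·21295 = 73084440
k=3:  x_3 = 21295·906954049+154·1716·73084440 = 38627172925615,  y_3 = 21295·73084440+1716·906954049 = 3112666297884

21295 1716
906954049 73084440
38627172925615 3112666297884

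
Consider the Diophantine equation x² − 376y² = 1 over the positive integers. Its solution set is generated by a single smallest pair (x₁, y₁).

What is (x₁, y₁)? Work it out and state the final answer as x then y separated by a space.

√376 = [19; 2,1,1,3,1,…,1,2,38, …], period ℓ=16 (even) → k=15
k=0  a_k=19  p_k/q_k = 19/1
…
k=7  a_k=2  p_k/q_k = 2928/151
k=8  a_k=4  p_k/q_k = 12953/668
k=9  a_k=2  p_k/q_k = 28834/1487
…
k=14  a_k=1  p_k/q_k = 837427/43187
k=15  a_k=2  p_k/q_k = 2143295/110532
→ (2143295, 110532).  Check: 2143295²=4593713457025, 376·110532²=4593713457024, difference 1.

2143295 110532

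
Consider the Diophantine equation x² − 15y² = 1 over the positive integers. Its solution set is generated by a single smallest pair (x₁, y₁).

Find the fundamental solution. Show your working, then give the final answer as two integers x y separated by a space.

[3; 1,6] for √15; ℓ=2 ⇒ convergent index 1
i=0: a=3 ⇒ p=3, q=1
i=1: a=1 ⇒ p=4, q=1
(x₁, y₁) = (4, 1);  4² − 15·1² = 1 ✓

4 1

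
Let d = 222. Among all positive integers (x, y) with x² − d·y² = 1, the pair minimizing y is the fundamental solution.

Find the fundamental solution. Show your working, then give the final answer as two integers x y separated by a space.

√222 = [14; 1,8,1,28, …], period ℓ=4 (even) → k=3
i=0: a=14 ⇒ p=14, q=1
i=1: a=1 ⇒ p=15, q=1
i=2: a=8 ⇒ p=134, q=9
i=3: a=1 ⇒ p=149, q=10
fundamental: x₁=149, y₁=10  (since 22201 − 222·100 = 1)

149 10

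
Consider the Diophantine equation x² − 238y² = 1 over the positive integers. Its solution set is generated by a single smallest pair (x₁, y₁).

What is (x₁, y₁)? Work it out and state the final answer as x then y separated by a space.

11663 756

[15; 2,2,1,14,1,2,2,30] for √238; ℓ=8 ⇒ convergent index 7
a_0=15:  p_0=15·1+0=15,  q_0=15·0+1=1
a_1=2:  p_1=2·15+1=31,  q_1=2·1+0=2
…
a_3=1:  p_3=1·77+31=108,  q_3=1·5+2=7
…
a_5=1:  p_5=1·1589+108=1697,  q_5=1·103+7=110
a_6=2:  p_6=2·1697+1589=4983,  q_6=2·110+103=323
a_7=2:  p_7=2·4983+1697=11663,  q_7=2·323+110=756
→ (11663, 756).  Check: 11663²=136025569, 238·756²=136025568, difference 1.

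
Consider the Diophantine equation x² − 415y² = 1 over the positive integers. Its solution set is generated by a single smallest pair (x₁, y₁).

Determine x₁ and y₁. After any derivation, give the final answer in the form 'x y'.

d=415: √d = [20; 2,1,2,4,6,…,1,2,40] (ℓ=16, even), read p_15/q_15
k=0  a_k=20  p_k/q_k = 20/1
…
k=5  a_k=6  p_k/q_k = 4441/218
k=6  a_k=1  p_k/q_k = 5154/253
…
k=8  a_k=3  p_k/q_k = 33939/1666
k=9  a_k=1  p_k/q_k = 43534/2137
k=10  a_k=1  p_k/q_k = 77473/3803
…
k=14  a_k=1  p_k/q_k = 6841255/335824
k=15  a_k=2  p_k/q_k = 18412804/903849
→ (18412804, 903849).  Check: 18412804²=339031351142416, 415·903849²=339031351142415, difference 1.

18412804 903849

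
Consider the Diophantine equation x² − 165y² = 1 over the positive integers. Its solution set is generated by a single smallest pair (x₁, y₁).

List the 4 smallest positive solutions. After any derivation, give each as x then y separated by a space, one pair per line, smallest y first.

1079 84
2328481 181272
5024860919 391184892
10843647534721 844176815664

√165 = [12; 1,5,2,5,1,24, …], period ℓ=6 (even) → k=5
k=0  a_k=12  p_k/q_k = 12/1
k=1  a_k=1  p_k/q_k = 13/1
k=2  a_k=5  p_k/q_k = 77/6
…
k=4  a_k=5  p_k/q_k = 912/71
k=5  a_k=1  p_k/q_k = 1079/84
(x₁, y₁) = (1079, 84);  1079² − 165·84² = 1 ✓
(x_2, y_2) = (1079·1079 + 165·84·84, 1079·84 + 84·1079) = (2328481, 181272)
(x_3, y_3) = (1079·2328481 + 165·84·181272, 1079·181272 + 84·2328481) = (5024860919, 391184892)
(x_4, y_4) = (1079·5024860919 + 165·84·391184892, 1079·391184892 + 84·5024860919) = (10843647534721, 844176815664)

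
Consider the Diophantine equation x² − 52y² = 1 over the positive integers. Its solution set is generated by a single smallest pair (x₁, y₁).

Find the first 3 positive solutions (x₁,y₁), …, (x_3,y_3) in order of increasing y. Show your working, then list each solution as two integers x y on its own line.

√52 = [7; 4,1,2,1,4,14, …], period ℓ=6 (even) → k=5
step 0: (7, 1)  from 7·(1,0) + (0,1)
…
step 2: (36, 5)  from 1·(29,4) + (7,1)
…
step 4: (137, 19)  from 1·(101,14) + (36,5)
step 5: (649, 90)  from 4·(137,19) + (101,14)
→ (649, 90).  Check: 649²=421201, 52·90²=421200, difference 1.
n=2: (649,90)∘(649,90) = (649·649+52·90·90, 649·90+90·649) = (842401,116820)
n=3: (842401,116820)∘(649,90) = (649·842401+52·90·116820, 649·116820+90·842401) = (1093435849,151632270)

649 90
842401 116820
1093435849 151632270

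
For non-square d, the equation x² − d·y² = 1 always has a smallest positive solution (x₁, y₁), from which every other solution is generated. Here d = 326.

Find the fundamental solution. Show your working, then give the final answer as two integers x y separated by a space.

√326 = [18; 18,36, …], period ℓ=2 (even) → k=1
a_0=18:  p_0=18·1+0=18,  q_0=18·0+1=1
a_1=18:  p_1=18·18+1=325,  q_1=18·1+0=18
fundamental: x₁=325, y₁=18  (since 105625 − 326·324 = 1)

325 18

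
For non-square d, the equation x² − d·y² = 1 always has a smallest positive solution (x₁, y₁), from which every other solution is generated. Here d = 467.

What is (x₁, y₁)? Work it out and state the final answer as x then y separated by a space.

[21; 1,1,1,1,3,…,1,1,42] for √467; ℓ=14 ⇒ convergent index 13
k=0  a_k=21  p_k/q_k = 21/1
k=1  a_k=1  p_k/q_k = 22/1
k=2  a_k=1  p_k/q_k = 43/2
k=3  a_k=1  p_k/q_k = 65/3
k=4  a_k=1  p_k/q_k = 108/5
k=5  a_k=3  p_k/q_k = 389/18
…
k=8  a_k=3  p_k/q_k = 82767/3830
k=9  a_k=3  p_k/q_k = 275465/12747
…
k=12  a_k=1  p_k/q_k = 991929/45901
k=13  a_k=1  p_k/q_k = 1625626/75225
→ (1625626, 75225).  Check: 1625626²=2642659891876, 467·75225²=2642659891875, difference 1.

1625626 75225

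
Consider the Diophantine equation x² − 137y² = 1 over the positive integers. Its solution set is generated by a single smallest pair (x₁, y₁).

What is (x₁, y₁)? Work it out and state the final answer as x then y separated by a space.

[11; 1,2,2,1,1,2,2,1,22] for √137; ℓ=9 ⇒ convergent index 17
k=0  a_k=11  p_k/q_k = 11/1
k=1  a_k=1  p_k/q_k = 12/1
k=2  a_k=2  p_k/q_k = 35/3
…
k=4  a_k=1  p_k/q_k = 117/10
k=5  a_k=1  p_k/q_k = 199/17
k=6  a_k=2  p_k/q_k = 515/44
k=7  a_k=2  p_k/q_k = 1229/105
k=8  a_k=1  p_k/q_k = 1744/149
…
k=12  a_k=2  p_k/q_k = 285899/24426
k=13  a_k=1  p_k/q_k = 408178/34873
k=14  a_k=1  p_k/q_k = 694077/59299
k=15  a_k=2  p_k/q_k = 1796332/153471
k=16  a_k=2  p_k/q_k = 4286741/366241
k=17  a_k=1  p_k/q_k = 6083073/519712
fundamental: x₁=6083073, y₁=519712  (since 37003777123329 − 137·270100562944 = 1)

6083073 519712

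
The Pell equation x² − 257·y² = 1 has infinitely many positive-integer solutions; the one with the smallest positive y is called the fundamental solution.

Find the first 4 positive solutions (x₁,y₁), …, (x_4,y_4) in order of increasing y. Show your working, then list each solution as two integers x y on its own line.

√257 → a₀=16, period (32); ℓ=1 odd so k=1
step 0: (16, 1)  from 16·(1,0) + (0,1)
step 1: (513, 32)  from 32·(16,1) + (1,0)
→ (513, 32).  Check: 513²=263169, 257·32²=263168, difference 1.
n=2: (513,32)∘(513,32) = (513·513+257·32·32, 513·32+32·513) = (526337,32832)
n=3: (526337,32832)∘(513,32) = (513·526337+257·32·32832, 513·32832+32·526337) = (540021249,33685600)
n=4: (540021249,33685600)∘(513,32) = (513·540021249+257·32·33685600, 513·33685600+32·540021249) = (554061275137,34561392768)

513 32
526337 32832
540021249 33685600
554061275137 34561392768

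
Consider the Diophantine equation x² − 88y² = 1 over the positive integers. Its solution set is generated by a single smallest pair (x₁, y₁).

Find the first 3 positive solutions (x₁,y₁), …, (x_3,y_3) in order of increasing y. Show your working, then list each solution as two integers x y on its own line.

√88 → a₀=9, period (2,1,1,1,2,18); ℓ=6 even so k=5
a_0=9:  p_0=9·1+0=9,  q_0=9·0+1=1
…
a_4=1:  p_4=1·47+28=75,  q_4=1·5+3=8
a_5=2:  p_5=2·75+47=197,  q_5=2·8+5=21
fundamental: x₁=197, y₁=21  (since 38809 − 88·441 = 1)
(197+21√88)^2 = 77617 + 8274√88
(197+21√88)^3 = 30580901 + 3259935√88

197 21
77617 8274
30580901 3259935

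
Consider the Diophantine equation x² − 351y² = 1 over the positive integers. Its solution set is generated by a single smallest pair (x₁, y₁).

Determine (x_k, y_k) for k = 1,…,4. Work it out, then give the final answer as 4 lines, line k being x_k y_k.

√351 → a₀=18, period (1,2,1,3,2,2,2,3,1,2,1,36); ℓ=12 even so k=11
a_0=18:  p_0=18·1+0=18,  q_0=18·0+1=1
…
a_2=2:  p_2=2·19+18=56,  q_2=2·1+1=3
…
a_4=3:  p_4=3·75+56=281,  q_4=3·4+3=15
…
a_7=2:  p_7=2·1555+637=3747,  q_7=2·83+34=200
a_8=3:  p_8=3·3747+1555=12796,  q_8=3·200+83=683
a_9=1:  p_9=1·12796+3747=16543,  q_9=1·683+200=883
a_10=2:  p_10=2·16543+12796=45882,  q_10=2·883+683=2449
a_11=1:  p_11=1·45882+16543=62425,  q_11=1·2449+883=3332
→ (62425, 3332).  Check: 62425²=3896880625, 351·3332²=3896880624, difference 1.
(x_2, y_2) = (62425·62425 + 351·3332·3332, 62425·3332 + 3332·62425) = (7793761249, 416000200)
(x_3, y_3) = (62425·7793761249 + 351·3332·416000200, 62425·416000200 + 3332·7793761249) = (973051091875225, 51937624966668)
(x_4, y_4) = (62425·973051091875225 + 351·3332·51937624966668, 62425·51937624966668 + 3332·973051091875225) = (121485428812828080001, 6484412476672499600)

62425 3332
7793761249 416000200
973051091875225 51937624966668
121485428812828080001 6484412476672499600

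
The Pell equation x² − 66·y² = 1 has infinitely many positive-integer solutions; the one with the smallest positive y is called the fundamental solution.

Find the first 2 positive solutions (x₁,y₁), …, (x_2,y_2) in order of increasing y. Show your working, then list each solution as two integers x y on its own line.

√66 = [8; 8,16, …], period ℓ=2 (even) → k=1
a_0=8:  p_0=8·1+0=8,  q_0=8·0+1=1
a_1=8:  p_1=8·8+1=65,  q_1=8·1+0=8
(x₁, y₁) = (65, 8);  65² − 66·8² = 1 ✓
(65+8√66)^2 = 8449 + 1040√66

65 8
8449 1040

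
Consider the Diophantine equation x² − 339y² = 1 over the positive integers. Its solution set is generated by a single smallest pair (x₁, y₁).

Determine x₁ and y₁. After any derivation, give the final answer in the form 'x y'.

97970 5321

d=339: √d = [18; 2,2,2,1,17,1,2,2,2,36] (ℓ=10, even), read p_9/q_9
step 0: (18, 1)  from 18·(1,0) + (0,1)
step 1: (37, 2)  from 2·(18,1) + (1,0)
…
step 5: (5542, 301)  from 17·(313,17) + (221,12)
…
step 8: (40359, 2192)  from 2·(17252,937) + (5855,318)
step 9: (97970, 5321)  from 2·(40359,2192) + (17252,937)
(x₁, y₁) = (97970, 5321);  97970² − 339·5321² = 1 ✓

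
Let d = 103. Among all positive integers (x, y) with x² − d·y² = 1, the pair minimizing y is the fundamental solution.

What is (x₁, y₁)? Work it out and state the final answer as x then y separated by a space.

227528 22419

[10; 6,1,2,1,1,9,1,1,2,1,6,20] for √103; ℓ=12 ⇒ convergent index 11
i=0: a=10 ⇒ p=10, q=1
i=1: a=6 ⇒ p=61, q=6
i=2: a=1 ⇒ p=71, q=7
i=3: a=2 ⇒ p=203, q=20
i=4: a=1 ⇒ p=274, q=27
i=5: a=1 ⇒ p=477, q=47
i=6: a=9 ⇒ p=4567, q=450
i=7: a=1 ⇒ p=5044, q=497
i=8: a=1 ⇒ p=9611, q=947
i=9: a=2 ⇒ p=24266, q=2391
i=10: a=1 ⇒ p=33877, q=3338
i=11: a=6 ⇒ p=227528, q=22419
→ (227528, 22419).  Check: 227528²=51768990784, 103·22419²=51768990783, difference 1.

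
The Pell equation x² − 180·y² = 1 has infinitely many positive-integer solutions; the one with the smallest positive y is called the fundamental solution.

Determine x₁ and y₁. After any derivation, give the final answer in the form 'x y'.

[13; 2,2,2,26] for √180; ℓ=4 ⇒ convergent index 3
i=0: a=13 ⇒ p=13, q=1
i=1: a=2 ⇒ p=27, q=2
i=2: a=2 ⇒ p=67, q=5
i=3: a=2 ⇒ p=161, q=12
→ (161, 12).  Check: 161²=25921, 180·12²=25920, difference 1.

161 12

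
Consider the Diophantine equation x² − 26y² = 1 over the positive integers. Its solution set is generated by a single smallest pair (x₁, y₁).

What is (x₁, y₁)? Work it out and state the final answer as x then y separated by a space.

[5; 10] for √26; ℓ=1 ⇒ convergent index 1
i=0: a=5 ⇒ p=5, q=1
i=1: a=10 ⇒ p=51, q=10
(x₁, y₁) = (51, 10);  51² − 26·10² = 1 ✓

51 10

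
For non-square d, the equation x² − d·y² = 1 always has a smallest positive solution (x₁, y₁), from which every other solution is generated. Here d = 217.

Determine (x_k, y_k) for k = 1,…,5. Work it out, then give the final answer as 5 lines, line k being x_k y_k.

3844063 260952
29553640695937 2006231855952
227212113429087499999 15424163293772565000
1746835356769087211376615937 118582910847096488831334048
13429890324095468173938627689764063 911680360039229116129595136549048

√217 → a₀=14, period (1,2,1,2,1,…,2,1,28); ℓ=16 even so k=15
i=0: a=14 ⇒ p=14, q=1
i=1: a=1 ⇒ p=15, q=1
…
i=3: a=1 ⇒ p=59, q=4
i=4: a=2 ⇒ p=162, q=11
i=5: a=1 ⇒ p=221, q=15
i=6: a=1 ⇒ p=383, q=26
i=7: a=9 ⇒ p=3668, q=249
i=8: a=4 ⇒ p=15055, q=1022
i=9: a=9 ⇒ p=139163, q=9447
i=10: a=1 ⇒ p=154218, q=10469
i=11: a=1 ⇒ p=293381, q=19916
i=12: a=2 ⇒ p=740980, q=50301
i=13: a=1 ⇒ p=1034361, q=70217
i=14: a=2 ⇒ p=2809702, q=190735
i=15: a=1 ⇒ p=3844063, q=260952
→ (3844063, 260952).  Check: 3844063²=14776820347969, 217·260952²=14776820347968, difference 1.
k=2:  x_2 = 3844063·3844063+217·260952·260952 = 29553640695937,  y_2 = 3844063·260952+260952·3844063 = 2006231855952
k=3:  x_3 = 3844063·29553640695937+217·260952·2006231855952 = 227212113429087499999,  y_3 = 3844063·2006231855952+260952·29553640695937 = 15424163293772565000
k=4:  x_4 = 3844063·227212113429087499999+217·260952·15424163293772565000 = 1746835356769087211376615937,  y_4 = 3844063·15424163293772565000+260952·227212113429087499999 = 118582910847096488831334048
k=5:  x_5 = 3844063·1746835356769087211376615937+217·260952·118582910847096488831334048 = 13429890324095468173938627689764063,  y_5 = 3844063·118582910847096488831334048+260952·1746835356769087211376615937 = 911680360039229116129595136549048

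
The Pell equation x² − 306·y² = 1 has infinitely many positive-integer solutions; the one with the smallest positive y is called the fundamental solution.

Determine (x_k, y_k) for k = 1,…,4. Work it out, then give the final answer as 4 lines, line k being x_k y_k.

√306 = [17; 2,34, …], period ℓ=2 (even) → k=1
step 0: (17, 1)  from 17·(1,0) + (0,1)
step 1: (35, 2)  from 2·(17,1) + (1,0)
fundamental: x₁=35, y₁=2  (since 1225 − 306·4 = 1)
n=2: (35,2)∘(35,2) = (35·35+306·2·2, 35·2+2·35) = (2449,140)
n=3: (2449,140)∘(35,2) = (35·2449+306·2·140, 35·140+2·2449) = (171395,9798)
n=4: (171395,9798)∘(35,2) = (35·171395+306·2·9798, 35·9798+2·171395) = (11995201,685720)

35 2
2449 140
171395 9798
11995201 685720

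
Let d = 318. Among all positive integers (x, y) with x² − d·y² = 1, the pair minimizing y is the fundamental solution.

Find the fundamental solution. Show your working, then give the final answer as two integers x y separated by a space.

107 6

d=318: √d = [17; 1,4,1,34] (ℓ=4, even), read p_3/q_3
a_0=17:  p_0=17·1+0=17,  q_0=17·0+1=1
a_1=1:  p_1=1·17+1=18,  q_1=1·1+0=1
a_2=4:  p_2=4·18+17=89,  q_2=4·1+1=5
a_3=1:  p_3=1·89+18=107,  q_3=1·5+1=6
(x₁, y₁) = (107, 6);  107² − 318·6² = 1 ✓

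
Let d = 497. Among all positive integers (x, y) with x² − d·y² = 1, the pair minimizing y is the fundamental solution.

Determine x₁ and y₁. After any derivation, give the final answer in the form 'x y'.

1201887 53912

[22; 3,2,2,5,6,5,2,2,3,44] for √497; ℓ=10 ⇒ convergent index 9
i=0: a=22 ⇒ p=22, q=1
…
i=2: a=2 ⇒ p=156, q=7
…
i=4: a=5 ⇒ p=2051, q=92
i=5: a=6 ⇒ p=12685, q=569
i=6: a=5 ⇒ p=65476, q=2937
i=7: a=2 ⇒ p=143637, q=6443
i=8: a=2 ⇒ p=352750, q=15823
i=9: a=3 ⇒ p=1201887, q=53912
(x₁, y₁) = (1201887, 53912);  1201887² − 497·53912² = 1 ✓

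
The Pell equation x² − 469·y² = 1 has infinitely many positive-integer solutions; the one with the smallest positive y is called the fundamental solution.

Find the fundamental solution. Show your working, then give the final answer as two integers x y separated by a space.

d=469: √d = [21; 1,1,1,10,6,10,1,1,1,42] (ℓ=10, even), read p_9/q_9
k=0  a_k=21  p_k/q_k = 21/1
…
k=2  a_k=1  p_k/q_k = 43/2
k=3  a_k=1  p_k/q_k = 65/3
k=4  a_k=10  p_k/q_k = 693/32
k=5  a_k=6  p_k/q_k = 4223/195
k=6  a_k=10  p_k/q_k = 42923/1982
k=7  a_k=1  p_k/q_k = 47146/2177
k=8  a_k=1  p_k/q_k = 90069/4159
k=9  a_k=1  p_k/q_k = 137215/6336
→ (137215, 6336).  Check: 137215²=18827956225, 469·6336²=18827956224, difference 1.

137215 6336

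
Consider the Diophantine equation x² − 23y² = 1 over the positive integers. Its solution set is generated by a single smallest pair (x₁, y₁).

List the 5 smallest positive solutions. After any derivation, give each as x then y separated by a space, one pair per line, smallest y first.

24 5
1151 240
55224 11515
2649601 552480
127125624 26507525

d=23: √d = [4; 1,3,1,8] (ℓ=4, even), read p_3/q_3
i=0: a=4 ⇒ p=4, q=1
i=1: a=1 ⇒ p=5, q=1
i=2: a=3 ⇒ p=19, q=4
i=3: a=1 ⇒ p=24, q=5
→ (24, 5).  Check: 24²=576, 23·5²=575, difference 1.
n=2: (24,5)∘(24,5) = (24·24+23·5·5, 24·5+5·24) = (1151,240)
n=3: (1151,240)∘(24,5) = (24·1151+23·5·240, 24·240+5·1151) = (55224,11515)
n=4: (55224,11515)∘(24,5) = (24·55224+23·5·11515, 24·11515+5·55224) = (2649601,552480)
n=5: (2649601,552480)∘(24,5) = (24·2649601+23·5·552480, 24·552480+5·2649601) = (127125624,26507525)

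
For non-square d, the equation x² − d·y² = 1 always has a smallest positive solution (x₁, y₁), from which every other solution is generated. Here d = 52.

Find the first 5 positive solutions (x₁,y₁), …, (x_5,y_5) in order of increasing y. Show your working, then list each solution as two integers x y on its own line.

√52 = [7; 4,1,2,1,4,14, …], period ℓ=6 (even) → k=5
step 0: (7, 1)  from 7·(1,0) + (0,1)
…
step 4: (137, 19)  from 1·(101,14) + (36,5)
step 5: (649, 90)  from 4·(137,19) + (101,14)
→ (649, 90).  Check: 649²=421201, 52·90²=421200, difference 1.
n=2: (649,90)∘(649,90) = (649·649+52·90·90, 649·90+90·649) = (842401,116820)
n=3: (842401,116820)∘(649,90) = (649·842401+52·90·116820, 649·116820+90·842401) = (1093435849,151632270)
n=4: (1093435849,151632270)∘(649,90) = (649·1093435849+52·90·151632270, 649·151632270+90·1093435849) = (1419278889601,196818569640)
n=5: (1419278889601,196818569640)∘(649,90) = (649·1419278889601+52·90·196818569640, 649·196818569640+90·1419278889601) = (1842222905266249,255470351760450)

649 90
842401 116820
1093435849 151632270
1419278889601 196818569640
1842222905266249 255470351760450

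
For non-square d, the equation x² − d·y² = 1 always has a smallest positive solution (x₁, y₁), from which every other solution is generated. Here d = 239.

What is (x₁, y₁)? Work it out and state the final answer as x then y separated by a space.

6195120 400729

√239 → a₀=15, period (2,5,1,2,4,15,4,2,1,5,2,30); ℓ=12 even so k=11
a_0=15:  p_0=15·1+0=15,  q_0=15·0+1=1
a_1=2:  p_1=2·15+1=31,  q_1=2·1+0=2
a_2=5:  p_2=5·31+15=170,  q_2=5·2+1=11
a_3=1:  p_3=1·170+31=201,  q_3=1·11+2=13
a_4=2:  p_4=2·201+170=572,  q_4=2·13+11=37
…
a_6=15:  p_6=15·2489+572=37907,  q_6=15·161+37=2452
a_7=4:  p_7=4·37907+2489=154117,  q_7=4·2452+161=9969
…
a_10=5:  p_10=5·500258+346141=2847431,  q_10=5·32359+22390=184185
a_11=2:  p_11=2·2847431+500258=6195120,  q_11=2·184185+32359=400729
→ (6195120, 400729).  Check: 6195120²=38379511814400, 239·400729²=38379511814399, difference 1.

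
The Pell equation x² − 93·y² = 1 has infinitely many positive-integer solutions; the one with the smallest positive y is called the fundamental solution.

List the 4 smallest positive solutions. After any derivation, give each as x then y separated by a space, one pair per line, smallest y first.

[9; 1,1,1,4,6,4,1,1,1,18] for √93; ℓ=10 ⇒ convergent index 9
i=0: a=9 ⇒ p=9, q=1
i=1: a=1 ⇒ p=10, q=1
…
i=5: a=6 ⇒ p=839, q=87
…
i=7: a=1 ⇒ p=4330, q=449
i=8: a=1 ⇒ p=7821, q=811
i=9: a=1 ⇒ p=12151, q=1260
(x₁, y₁) = (12151, 1260);  12151² − 93·1260² = 1 ✓
n=2: (12151,1260)∘(12151,1260) = (12151·12151+93·1260·1260, 12151·1260+1260·12151) = (295293601,30620520)
n=3: (295293601,30620520)∘(12151,1260) = (12151·295293601+93·1260·30620520, 12151·30620520+1260·295293601) = (7176225079351,744139875780)
n=4: (7176225079351,744139875780)∘(12151,1260) = (12151·7176225079351+93·1260·744139875780, 12151·744139875780+1260·7176225079351) = (174396621583094401,18084087230585040)

12151 1260
295293601 30620520
7176225079351 744139875780
174396621583094401 18084087230585040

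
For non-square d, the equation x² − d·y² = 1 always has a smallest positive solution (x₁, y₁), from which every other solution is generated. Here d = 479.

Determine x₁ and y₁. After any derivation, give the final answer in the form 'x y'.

2989440 136591

√479 → a₀=21, period (1,7,1,3,2,21,2,3,1,7,1,42); ℓ=12 even so k=11
step 0: (21, 1)  from 21·(1,0) + (0,1)
step 1: (22, 1)  from 1·(21,1) + (1,0)
step 2: (175, 8)  from 7·(22,1) + (21,1)
step 3: (197, 9)  from 1·(175,8) + (22,1)
step 4: (766, 35)  from 3·(197,9) + (175,8)
step 5: (1729, 79)  from 2·(766,35) + (197,9)
…
step 7: (75879, 3467)  from 2·(37075,1694) + (1729,79)
step 8: (264712, 12095)  from 3·(75879,3467) + (37075,1694)
step 9: (340591, 15562)  from 1·(264712,12095) + (75879,3467)
step 10: (2648849, 121029)  from 7·(340591,15562) + (264712,12095)
step 11: (2989440, 136591)  from 1·(2648849,121029) + (340591,15562)
(x₁, y₁) = (2989440, 136591);  2989440² − 479·136591² = 1 ✓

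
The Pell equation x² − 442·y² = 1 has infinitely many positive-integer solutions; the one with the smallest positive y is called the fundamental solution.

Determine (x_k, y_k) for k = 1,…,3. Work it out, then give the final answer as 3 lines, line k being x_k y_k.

√442 = [21; 42, …], period ℓ=1 (odd) → k=1
k=0  a_k=21  p_k/q_k = 21/1
k=1  a_k=42  p_k/q_k = 883/42
→ (883, 42).  Check: 883²=779689, 442·42²=779688, difference 1.
k=2:  x_2 = 883·883+442·42·42 = 1559377,  y_2 = 883·42+42·883 = 74172
k=3:  x_3 = 883·1559377+442·42·74172 = 2753858899,  y_3 = 883·74172+42·1559377 = 130987710

883 42
1559377 74172
2753858899 130987710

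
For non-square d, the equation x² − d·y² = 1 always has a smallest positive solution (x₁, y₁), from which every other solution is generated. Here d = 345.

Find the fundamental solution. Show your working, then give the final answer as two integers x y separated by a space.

6761 364

d=345: √d = [18; 1,1,2,1,6,1,2,1,1,36] (ℓ=10, even), read p_9/q_9
a_0=18:  p_0=18·1+0=18,  q_0=18·0+1=1
…
a_3=2:  p_3=2·37+19=93,  q_3=2·2+1=5
a_4=1:  p_4=1·93+37=130,  q_4=1·5+2=7
…
a_8=1:  p_8=1·2879+1003=3882,  q_8=1·155+54=209
a_9=1:  p_9=1·3882+2879=6761,  q_9=1·209+155=364
→ (6761, 364).  Check: 6761²=45711121, 345·364²=45711120, difference 1.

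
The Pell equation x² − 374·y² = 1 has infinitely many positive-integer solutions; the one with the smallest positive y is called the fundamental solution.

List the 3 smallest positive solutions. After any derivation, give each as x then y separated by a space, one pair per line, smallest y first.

3365 174
22646449 1171020
152410598405 7880964426

[19; 2,1,18,1,2,38] for √374; ℓ=6 ⇒ convergent index 5
i=0: a=19 ⇒ p=19, q=1
…
i=2: a=1 ⇒ p=58, q=3
i=3: a=18 ⇒ p=1083, q=56
i=4: a=1 ⇒ p=1141, q=59
i=5: a=2 ⇒ p=3365, q=174
(x₁, y₁) = (3365, 174);  3365² − 374·174² = 1 ✓
k=2:  x_2 = 3365·3365+374·174·174 = 22646449,  y_2 = 3365·174+174·3365 = 1171020
k=3:  x_3 = 3365·22646449+374·174·1171020 = 152410598405,  y_3 = 3365·1171020+174·22646449 = 7880964426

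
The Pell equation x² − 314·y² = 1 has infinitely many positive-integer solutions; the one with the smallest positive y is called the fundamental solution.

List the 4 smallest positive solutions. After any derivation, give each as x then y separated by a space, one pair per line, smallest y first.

√314 → a₀=17, period (1,2,1,1,2,1,34); ℓ=7 odd so k=13
step 0: (17, 1)  from 17·(1,0) + (0,1)
step 1: (18, 1)  from 1·(17,1) + (1,0)
step 2: (53, 3)  from 2·(18,1) + (17,1)
step 3: (71, 4)  from 1·(53,3) + (18,1)
step 4: (124, 7)  from 1·(71,4) + (53,3)
…
step 8: (15824, 893)  from 1·(15381,868) + (443,25)
step 9: (47029, 2654)  from 2·(15824,893) + (15381,868)
…
step 11: (109882, 6201)  from 1·(62853,3547) + (47029,2654)
step 12: (282617, 15949)  from 2·(109882,6201) + (62853,3547)
step 13: (392499, 22150)  from 1·(282617,15949) + (109882,6201)
fundamental: x₁=392499, y₁=22150  (since 154055465001 − 314·490622500 = 1)
n=2: (392499,22150)∘(392499,22150) = (392499·392499+314·22150·22150, 392499·22150+22150·392499) = (308110930001,17387705700)
n=3: (308110930001,17387705700)∘(392499,22150) = (392499·308110930001+314·22150·17387705700, 392499·17387705700+22150·308110930001) = (241866463828532499,13649314199066450)
n=4: (241866463828532499,13649314199066450)∘(392499,22150) = (392499·241866463828532499+314·22150·13649314199066450, 392499·13649314199066450+22150·241866463828532499) = (189864690372162243720001,10714684347621377411400)

392499 22150
308110930001 17387705700
241866463828532499 13649314199066450
189864690372162243720001 10714684347621377411400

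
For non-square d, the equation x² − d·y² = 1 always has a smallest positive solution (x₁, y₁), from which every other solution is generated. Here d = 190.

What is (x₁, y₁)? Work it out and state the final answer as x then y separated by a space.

52021 3774

[13; 1,3,1,1,1,…,3,1,26] for √190; ℓ=14 ⇒ convergent index 13
i=0: a=13 ⇒ p=13, q=1
…
i=5: a=1 ⇒ p=193, q=14
…
i=12: a=3 ⇒ p=40787, q=2959
i=13: a=1 ⇒ p=52021, q=3774
fundamental: x₁=52021, y₁=3774  (since 2706184441 − 190·14243076 = 1)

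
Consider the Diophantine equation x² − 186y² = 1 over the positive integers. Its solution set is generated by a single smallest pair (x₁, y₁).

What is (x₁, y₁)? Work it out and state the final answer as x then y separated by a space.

7501 550

[13; 1,1,1,3,4,3,1,1,1,26] for √186; ℓ=10 ⇒ convergent index 9
step 0: (13, 1)  from 13·(1,0) + (0,1)
step 1: (14, 1)  from 1·(13,1) + (1,0)
…
step 3: (41, 3)  from 1·(27,2) + (14,1)
step 4: (150, 11)  from 3·(41,3) + (27,2)
step 5: (641, 47)  from 4·(150,11) + (41,3)
step 6: (2073, 152)  from 3·(641,47) + (150,11)
…
step 8: (4787, 351)  from 1·(2714,199) + (2073,152)
step 9: (7501, 550)  from 1·(4787,351) + (2714,199)
fundamental: x₁=7501, y₁=550  (since 56265001 − 186·302500 = 1)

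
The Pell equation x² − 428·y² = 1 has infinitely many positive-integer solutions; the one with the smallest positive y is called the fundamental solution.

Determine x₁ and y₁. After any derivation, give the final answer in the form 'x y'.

[20; 1,2,4,1,5,10,5,1,4,2,1,40] for √428; ℓ=12 ⇒ convergent index 11
k=0  a_k=20  p_k/q_k = 20/1
k=1  a_k=1  p_k/q_k = 21/1
k=2  a_k=2  p_k/q_k = 62/3
…
k=5  a_k=5  p_k/q_k = 1924/93
…
k=10  a_k=2  p_k/q_k = 1273708/61567
k=11  a_k=1  p_k/q_k = 1850887/89466
(x₁, y₁) = (1850887, 89466);  1850887² − 428·89466² = 1 ✓

1850887 89466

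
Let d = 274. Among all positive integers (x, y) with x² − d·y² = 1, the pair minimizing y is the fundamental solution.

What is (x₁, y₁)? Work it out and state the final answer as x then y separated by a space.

3959299 239190

[16; 1,1,4,4,1,1,32] for √274; ℓ=7 ⇒ convergent index 13
a_0=16:  p_0=16·1+0=16,  q_0=16·0+1=1
a_1=1:  p_1=1·16+1=17,  q_1=1·1+0=1
a_2=1:  p_2=1·17+16=33,  q_2=1·1+1=2
…
a_5=1:  p_5=1·629+149=778,  q_5=1·38+9=47
a_6=1:  p_6=1·778+629=1407,  q_6=1·47+38=85
a_7=32:  p_7=32·1407+778=45802,  q_7=32·85+47=2767
a_8=1:  p_8=1·45802+1407=47209,  q_8=1·2767+85=2852
a_9=1:  p_9=1·47209+45802=93011,  q_9=1·2852+2767=5619
a_10=4:  p_10=4·93011+47209=419253,  q_10=4·5619+2852=25328
…
a_12=1:  p_12=1·1770023+419253=2189276,  q_12=1·106931+25328=132259
a_13=1:  p_13=1·2189276+1770023=3959299,  q_13=1·132259+106931=239190
→ (3959299, 239190).  Check: 3959299²=15676048571401, 274·239190²=15676048571400, difference 1.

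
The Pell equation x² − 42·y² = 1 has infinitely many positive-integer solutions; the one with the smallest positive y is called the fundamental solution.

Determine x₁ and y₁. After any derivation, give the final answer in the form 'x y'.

13 2

[6; 2,12] for √42; ℓ=2 ⇒ convergent index 1
i=0: a=6 ⇒ p=6, q=1
i=1: a=2 ⇒ p=13, q=2
fundamental: x₁=13, y₁=2  (since 169 − 42·4 = 1)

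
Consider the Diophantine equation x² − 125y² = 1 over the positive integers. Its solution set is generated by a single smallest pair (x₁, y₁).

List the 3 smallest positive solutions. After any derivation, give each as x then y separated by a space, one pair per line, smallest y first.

√125 = [11; 5,1,1,5,22, …], period ℓ=5 (odd) → k=9
a_0=11:  p_0=11·1+0=11,  q_0=11·0+1=1
a_1=5:  p_1=5·11+1=56,  q_1=5·1+0=5
a_2=1:  p_2=1·56+11=67,  q_2=1·5+1=6
…
a_4=5:  p_4=5·123+67=682,  q_4=5·11+6=61
a_5=22:  p_5=22·682+123=15127,  q_5=22·61+11=1353
a_6=5:  p_6=5·15127+682=76317,  q_6=5·1353+61=6826
…
a_8=1:  p_8=1·91444+76317=167761,  q_8=1·8179+6826=15005
a_9=5:  p_9=5·167761+91444=930249,  q_9=5·15005+8179=83204
fundamental: x₁=930249, y₁=83204  (since 865363202001 − 125·6922905616 = 1)
(x_2, y_2) = (930249·930249 + 125·83204·83204, 930249·83204 + 83204·930249) = (1730726404001, 154800875592)
(x_3, y_3) = (930249·1730726404001 + 125·83204·154800875592, 930249·154800875592 + 83204·1730726404001) = (3220013013190122249, 288006719437081612)

930249 83204
1730726404001 154800875592
3220013013190122249 288006719437081612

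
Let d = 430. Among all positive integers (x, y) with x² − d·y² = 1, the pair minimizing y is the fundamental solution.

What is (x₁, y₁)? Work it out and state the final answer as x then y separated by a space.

d=430: √d = [20; 1,2,1,3,1,…,2,1,40] (ℓ=14, even), read p_13/q_13
i=0: a=20 ⇒ p=20, q=1
…
i=5: a=1 ⇒ p=394, q=19
…
i=7: a=8 ⇒ p=21794, q=1051
…
i=10: a=3 ⇒ p=599138, q=28893
…
i=12: a=2 ⇒ p=2107880, q=101651
i=13: a=1 ⇒ p=2862251, q=138030
→ (2862251, 138030).  Check: 2862251²=8192480787001, 430·138030²=8192480787000, difference 1.

2862251 138030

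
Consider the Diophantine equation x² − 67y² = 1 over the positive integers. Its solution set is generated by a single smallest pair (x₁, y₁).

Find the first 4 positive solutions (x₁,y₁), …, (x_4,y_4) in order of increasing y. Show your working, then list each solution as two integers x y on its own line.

d=67: √d = [8; 5,2,1,1,7,1,1,2,5,16] (ℓ=10, even), read p_9/q_9
a_0=8:  p_0=8·1+0=8,  q_0=8·0+1=1
a_1=5:  p_1=5·8+1=41,  q_1=5·1+0=5
…
a_4=1:  p_4=1·131+90=221,  q_4=1·16+11=27
a_5=7:  p_5=7·221+131=1678,  q_5=7·27+16=205
a_6=1:  p_6=1·1678+221=1899,  q_6=1·205+27=232
…
a_8=2:  p_8=2·3577+1899=9053,  q_8=2·437+232=1106
a_9=5:  p_9=5·9053+3577=48842,  q_9=5·1106+437=5967
→ (48842, 5967).  Check: 48842²=2385540964, 67·5967²=2385540963, difference 1.
k=2:  x_2 = 48842·48842+67·5967·5967 = 4771081927,  y_2 = 48842·5967+5967·48842 = 582880428
k=3:  x_3 = 48842·4771081927+67·5967·582880428 = 466058366908226,  y_3 = 48842·582880428+5967·4771081927 = 56938091722785
k=4:  x_4 = 48842·466058366908226+67·5967·56938091722785 = 45526445508292066657,  y_4 = 48842·56938091722785+5967·466058366908226 = 5561940551265649512

48842 5967
4771081927 582880428
466058366908226 56938091722785
45526445508292066657 5561940551265649512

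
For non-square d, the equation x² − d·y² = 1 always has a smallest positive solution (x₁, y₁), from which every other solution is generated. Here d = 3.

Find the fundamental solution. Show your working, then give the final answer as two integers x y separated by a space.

√3 = [1; 1,2, …], period ℓ=2 (even) → k=1
k=0  a_k=1  p_k/q_k = 1/1
k=1  a_k=1  p_k/q_k = 2/1
fundamental: x₁=2, y₁=1  (since 4 − 3·1 = 1)

2 1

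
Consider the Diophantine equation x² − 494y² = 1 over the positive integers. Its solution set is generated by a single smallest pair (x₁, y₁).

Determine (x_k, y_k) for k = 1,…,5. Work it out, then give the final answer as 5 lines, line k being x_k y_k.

73035 3286
10668222449 479986020
1558307253052395 70111557938114
227621940442695115201 10241195267540325960
33248736838906168224357675 1495931392659503855039086

√494 → a₀=22, period (4,2,2,1,2,1,2,2,4,44); ℓ=10 even so k=9
step 0: (22, 1)  from 22·(1,0) + (0,1)
…
step 2: (200, 9)  from 2·(89,4) + (22,1)
step 3: (489, 22)  from 2·(200,9) + (89,4)
…
step 6: (2556, 115)  from 1·(1867,84) + (689,31)
step 7: (6979, 314)  from 2·(2556,115) + (1867,84)
step 8: (16514, 743)  from 2·(6979,314) + (2556,115)
step 9: (73035, 3286)  from 4·(16514,743) + (6979,314)
fundamental: x₁=73035, y₁=3286  (since 5334111225 − 494·10797796 = 1)
k=2:  x_2 = 73035·73035+494·3286·3286 = 10668222449,  y_2 = 73035·3286+3286·73035 = 479986020
k=3:  x_3 = 73035·10668222449+494·3286·479986020 = 1558307253052395,  y_3 = 73035·479986020+3286·10668222449 = 70111557938114
k=4:  x_4 = 73035·1558307253052395+494·3286·70111557938114 = 227621940442695115201,  y_4 = 73035·70111557938114+3286·1558307253052395 = 10241195267540325960
k=5:  x_5 = 73035·227621940442695115201+494·3286·10241195267540325960 = 33248736838906168224357675,  y_5 = 73035·10241195267540325960+3286·227621940442695115201 = 1495931392659503855039086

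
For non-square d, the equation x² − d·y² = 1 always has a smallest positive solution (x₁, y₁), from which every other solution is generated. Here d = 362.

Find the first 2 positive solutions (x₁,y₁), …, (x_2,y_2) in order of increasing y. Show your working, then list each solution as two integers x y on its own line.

723 38
1045457 54948

√362 → a₀=19, period (38); ℓ=1 odd so k=1
step 0: (19, 1)  from 19·(1,0) + (0,1)
step 1: (723, 38)  from 38·(19,1) + (1,0)
→ (723, 38).  Check: 723²=522729, 362·38²=522728, difference 1.
n=2: (723,38)∘(723,38) = (723·723+362·38·38, 723·38+38·723) = (1045457,54948)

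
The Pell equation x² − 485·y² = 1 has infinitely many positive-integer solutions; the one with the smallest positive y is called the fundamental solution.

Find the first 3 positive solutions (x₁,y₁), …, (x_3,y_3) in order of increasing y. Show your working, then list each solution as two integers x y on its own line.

√485 → a₀=22, period (44); ℓ=1 odd so k=1
k=0  a_k=22  p_k/q_k = 22/1
k=1  a_k=44  p_k/q_k = 969/44
fundamental: x₁=969, y₁=44  (since 938961 − 485·1936 = 1)
(969+44√485)^2 = 1877921 + 85272√485
(969+44√485)^3 = 3639409929 + 165257092√485

969 44
1877921 85272
3639409929 165257092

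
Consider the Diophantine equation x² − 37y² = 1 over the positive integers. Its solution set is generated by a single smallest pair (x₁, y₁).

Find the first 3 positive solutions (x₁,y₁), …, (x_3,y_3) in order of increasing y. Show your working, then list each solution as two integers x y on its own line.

73 12
10657 1752
1555849 255780

√37 = [6; 12, …], period ℓ=1 (odd) → k=1
a_0=6:  p_0=6·1+0=6,  q_0=6·0+1=1
a_1=12:  p_1=12·6+1=73,  q_1=12·1+0=12
→ (73, 12).  Check: 73²=5329, 37·12²=5328, difference 1.
(73+12√37)^2 = 10657 + 1752√37
(73+12√37)^3 = 1555849 + 255780√37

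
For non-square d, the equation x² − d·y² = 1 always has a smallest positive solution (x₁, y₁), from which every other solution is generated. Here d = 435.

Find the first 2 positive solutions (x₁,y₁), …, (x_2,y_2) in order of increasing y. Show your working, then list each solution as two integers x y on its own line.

√435 = [20; 1,5,1,40, …], period ℓ=4 (even) → k=3
k=0  a_k=20  p_k/q_k = 20/1
…
k=2  a_k=5  p_k/q_k = 125/6
k=3  a_k=1  p_k/q_k = 146/7
(x₁, y₁) = (146, 7);  146² − 435·7² = 1 ✓
k=2:  x_2 = 146·146+435·7·7 = 42631,  y_2 = 146·7+7·146 = 2044

146 7
42631 2044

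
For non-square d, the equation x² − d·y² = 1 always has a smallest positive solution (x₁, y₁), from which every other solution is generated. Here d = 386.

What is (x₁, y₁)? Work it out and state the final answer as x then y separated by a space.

111555 5678

d=386: √d = [19; 1,1,1,4,1,18,1,4,1,1,1,38] (ℓ=12, even), read p_11/q_11
a_0=19:  p_0=19·1+0=19,  q_0=19·0+1=1
a_1=1:  p_1=1·19+1=20,  q_1=1·1+0=1
a_2=1:  p_2=1·20+19=39,  q_2=1·1+1=2
a_3=1:  p_3=1·39+20=59,  q_3=1·2+1=3
a_4=4:  p_4=4·59+39=275,  q_4=4·3+2=14
…
a_10=1:  p_10=1·39392+32771=72163,  q_10=1·2005+1668=3673
a_11=1:  p_11=1·72163+39392=111555,  q_11=1·3673+2005=5678
→ (111555, 5678).  Check: 111555²=12444518025, 386·5678²=12444518024, difference 1.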